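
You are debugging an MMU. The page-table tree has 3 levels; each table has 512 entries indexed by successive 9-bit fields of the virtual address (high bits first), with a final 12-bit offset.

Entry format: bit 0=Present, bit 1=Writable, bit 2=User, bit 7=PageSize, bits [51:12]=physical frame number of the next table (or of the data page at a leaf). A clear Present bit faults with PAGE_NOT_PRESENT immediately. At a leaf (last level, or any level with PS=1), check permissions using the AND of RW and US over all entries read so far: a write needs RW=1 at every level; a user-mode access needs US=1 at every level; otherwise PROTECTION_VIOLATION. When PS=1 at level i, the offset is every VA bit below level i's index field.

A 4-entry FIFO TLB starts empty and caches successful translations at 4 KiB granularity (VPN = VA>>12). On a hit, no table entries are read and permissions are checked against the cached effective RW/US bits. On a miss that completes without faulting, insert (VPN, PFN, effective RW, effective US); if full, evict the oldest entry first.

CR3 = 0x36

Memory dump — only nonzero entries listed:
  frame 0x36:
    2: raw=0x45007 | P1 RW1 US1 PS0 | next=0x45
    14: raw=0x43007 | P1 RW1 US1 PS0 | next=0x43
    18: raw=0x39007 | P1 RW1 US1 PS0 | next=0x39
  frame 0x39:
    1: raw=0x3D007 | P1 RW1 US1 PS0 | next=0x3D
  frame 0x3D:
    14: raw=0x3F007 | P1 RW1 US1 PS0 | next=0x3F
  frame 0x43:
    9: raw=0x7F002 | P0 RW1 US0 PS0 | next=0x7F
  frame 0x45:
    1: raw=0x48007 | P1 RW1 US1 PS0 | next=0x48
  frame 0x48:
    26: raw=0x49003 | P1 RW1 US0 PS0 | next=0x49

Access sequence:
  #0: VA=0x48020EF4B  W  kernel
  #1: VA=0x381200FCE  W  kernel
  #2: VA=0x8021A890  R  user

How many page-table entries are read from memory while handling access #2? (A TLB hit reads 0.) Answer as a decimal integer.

Walk each access:
#0 VA=0x48020EF4B (w,kernel):
  [0] read 0x36 idx=18: raw=0x39007 flags P=1 W=1 U=1 S=0
  [1] read 0x39 idx=1: raw=0x3D007 flags P=1 W=1 U=1 S=0
  [2] read 0x3D idx=14: raw=0x3F007 flags P=1 W=1 U=1 S=0
  ⇒ phys 0x3FF4B  [3 reads]
#1 VA=0x381200FCE (w,kernel):
  [0] read 0x36 idx=14: raw=0x43007 flags P=1 W=1 U=1 S=0
  [1] read 0x43 idx=9: raw=0x7F002 flags P=0 W=1 U=0 S=0
  ✗ PAGE_NOT_PRESENT  [2 reads]
#2 VA=0x8021A890 (r,user):
  [0] read 0x36 idx=2: raw=0x45007 flags P=1 W=1 U=1 S=0
  [1] read 0x45 idx=1: raw=0x48007 flags P=1 W=1 U=1 S=0
  [2] read 0x48 idx=26: raw=0x49003 flags P=1 W=1 U=0 S=0
  ✗ PROTECTION_VIOLATION  [3 reads]

Entries read for #2: 3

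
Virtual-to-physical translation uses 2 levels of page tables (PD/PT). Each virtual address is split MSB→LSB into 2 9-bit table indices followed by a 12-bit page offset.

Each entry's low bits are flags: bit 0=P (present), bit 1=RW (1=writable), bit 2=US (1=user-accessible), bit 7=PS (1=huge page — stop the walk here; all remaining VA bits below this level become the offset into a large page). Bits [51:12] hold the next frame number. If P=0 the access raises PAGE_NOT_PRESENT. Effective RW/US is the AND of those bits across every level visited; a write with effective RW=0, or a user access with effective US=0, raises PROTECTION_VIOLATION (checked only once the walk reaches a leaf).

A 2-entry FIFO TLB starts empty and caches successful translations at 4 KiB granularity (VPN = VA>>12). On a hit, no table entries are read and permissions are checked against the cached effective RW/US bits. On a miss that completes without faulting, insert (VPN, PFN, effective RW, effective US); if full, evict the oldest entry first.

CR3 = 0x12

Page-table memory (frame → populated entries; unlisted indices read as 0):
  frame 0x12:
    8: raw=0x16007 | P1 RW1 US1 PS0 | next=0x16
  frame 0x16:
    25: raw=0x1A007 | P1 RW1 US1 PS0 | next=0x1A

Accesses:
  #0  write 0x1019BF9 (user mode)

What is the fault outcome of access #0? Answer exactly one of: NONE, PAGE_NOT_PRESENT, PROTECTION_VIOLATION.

Per-access translation:
#0 VA=0x1019BF9 (w,user):
  lvl0: tbl 0x12, slot 8 ⇒ 0x16007 (P1/RW1/US1/PS0)
  lvl1: tbl 0x16, slot 25 ⇒ 0x1A007 (P1/RW1/US1/PS0)
  ⇒ phys 0x1ABF9  [2 reads]

Access #0 fault: NONE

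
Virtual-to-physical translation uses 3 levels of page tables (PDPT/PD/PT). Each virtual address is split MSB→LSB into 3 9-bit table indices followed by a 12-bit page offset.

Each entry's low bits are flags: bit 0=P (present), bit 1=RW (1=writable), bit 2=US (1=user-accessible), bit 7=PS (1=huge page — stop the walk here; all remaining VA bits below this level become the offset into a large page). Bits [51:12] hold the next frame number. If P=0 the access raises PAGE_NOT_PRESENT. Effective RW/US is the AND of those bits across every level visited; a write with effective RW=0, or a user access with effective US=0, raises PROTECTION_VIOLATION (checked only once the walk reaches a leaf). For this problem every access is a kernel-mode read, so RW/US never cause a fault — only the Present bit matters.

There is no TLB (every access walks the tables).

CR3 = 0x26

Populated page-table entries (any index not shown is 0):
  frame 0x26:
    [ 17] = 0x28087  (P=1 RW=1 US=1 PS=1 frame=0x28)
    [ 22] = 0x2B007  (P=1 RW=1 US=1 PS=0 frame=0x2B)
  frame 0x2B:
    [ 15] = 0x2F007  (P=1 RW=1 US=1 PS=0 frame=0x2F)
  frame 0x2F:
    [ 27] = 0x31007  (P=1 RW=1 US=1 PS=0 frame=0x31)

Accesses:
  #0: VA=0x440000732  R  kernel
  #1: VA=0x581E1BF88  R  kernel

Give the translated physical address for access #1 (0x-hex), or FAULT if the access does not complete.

Trace:
#0 VA=0x440000732 (r,kernel):
  L0: frame=0x26 idx=17 entry=0x28087 [P=1 RW=1 US=1 PS=1]
  ✓ 0x28732 (huge @L0)  — 1 lookups
#1 VA=0x581E1BF88 (r,kernel):
  L0: frame=0x26 idx=22 entry=0x2B007 [P=1 RW=1 US=1 PS=0]
  L1: frame=0x2B idx=15 entry=0x2F007 [P=1 RW=1 US=1 PS=0]
  L2: frame=0x2F idx=27 entry=0x31007 [P=1 RW=1 US=1 PS=0]
  ✓ 0x31F88  — 3 lookups

Access #1 PA: 0x31F88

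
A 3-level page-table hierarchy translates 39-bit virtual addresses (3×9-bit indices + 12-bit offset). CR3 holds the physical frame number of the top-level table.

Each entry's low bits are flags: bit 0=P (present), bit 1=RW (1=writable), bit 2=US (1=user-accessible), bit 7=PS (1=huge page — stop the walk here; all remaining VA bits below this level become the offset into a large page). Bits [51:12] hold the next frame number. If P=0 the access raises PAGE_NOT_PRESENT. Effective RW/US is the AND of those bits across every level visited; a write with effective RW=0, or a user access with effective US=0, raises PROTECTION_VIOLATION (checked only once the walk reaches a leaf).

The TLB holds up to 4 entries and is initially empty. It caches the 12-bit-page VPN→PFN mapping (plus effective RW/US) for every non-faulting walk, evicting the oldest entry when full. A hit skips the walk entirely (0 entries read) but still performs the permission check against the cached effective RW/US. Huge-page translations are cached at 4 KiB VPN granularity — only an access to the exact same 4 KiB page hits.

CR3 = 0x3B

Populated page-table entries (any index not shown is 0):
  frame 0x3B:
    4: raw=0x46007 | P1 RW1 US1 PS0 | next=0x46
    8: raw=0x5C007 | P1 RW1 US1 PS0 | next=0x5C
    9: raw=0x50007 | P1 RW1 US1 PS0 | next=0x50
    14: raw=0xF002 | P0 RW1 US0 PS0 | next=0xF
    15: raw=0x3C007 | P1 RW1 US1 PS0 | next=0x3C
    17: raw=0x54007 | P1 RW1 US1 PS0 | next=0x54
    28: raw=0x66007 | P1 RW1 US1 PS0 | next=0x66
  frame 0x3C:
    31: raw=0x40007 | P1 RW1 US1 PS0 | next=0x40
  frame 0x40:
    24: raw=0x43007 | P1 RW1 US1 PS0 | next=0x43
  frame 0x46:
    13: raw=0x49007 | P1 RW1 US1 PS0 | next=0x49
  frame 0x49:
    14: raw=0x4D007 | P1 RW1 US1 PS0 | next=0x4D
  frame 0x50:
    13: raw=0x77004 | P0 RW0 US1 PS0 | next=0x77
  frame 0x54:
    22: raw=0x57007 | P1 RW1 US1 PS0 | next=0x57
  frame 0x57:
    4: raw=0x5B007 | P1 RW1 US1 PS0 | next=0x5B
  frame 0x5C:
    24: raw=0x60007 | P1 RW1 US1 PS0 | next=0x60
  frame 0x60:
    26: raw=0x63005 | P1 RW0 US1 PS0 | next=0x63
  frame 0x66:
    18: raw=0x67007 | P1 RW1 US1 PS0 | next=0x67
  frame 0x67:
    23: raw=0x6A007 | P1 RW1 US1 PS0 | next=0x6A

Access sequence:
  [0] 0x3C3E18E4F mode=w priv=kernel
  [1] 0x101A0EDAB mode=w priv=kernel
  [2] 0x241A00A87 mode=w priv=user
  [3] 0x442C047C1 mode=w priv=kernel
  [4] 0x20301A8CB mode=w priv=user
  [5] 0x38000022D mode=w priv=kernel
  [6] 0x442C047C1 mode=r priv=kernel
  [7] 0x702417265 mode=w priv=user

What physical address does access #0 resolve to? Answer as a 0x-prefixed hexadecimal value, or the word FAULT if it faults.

Per-access translation:
#0 VA=0x3C3E18E4F (w,kernel):
  L0: frame=0x3B idx=15 entry=0x3C007 [P=1 RW=1 US=1 PS=0]
  L1: frame=0x3C idx=31 entry=0x40007 [P=1 RW=1 US=1 PS=0]
  L2: frame=0x40 idx=24 entry=0x43007 [P=1 RW=1 US=1 PS=0]
  ✓ 0x43E4F  — 3 lookups
#1 VA=0x101A0EDAB (w,kernel):
  L0: frame=0x3B idx=4 entry=0x46007 [P=1 RW=1 US=1 PS=0]
  L1: frame=0x46 idx=13 entry=0x49007 [P=1 RW=1 US=1 PS=0]
  L2: frame=0x49 idx=14 entry=0x4D007 [P=1 RW=1 US=1 PS=0]
  ✓ 0x4DDAB  — 3 lookups
#2 VA=0x241A00A87 (w,user):
  L0: frame=0x3B idx=9 entry=0x50007 [P=1 RW=1 US=1 PS=0]
  L1: frame=0x50 idx=13 entry=0x77004 [P=0 RW=0 US=1 PS=0]
  → PAGE_NOT_PRESENT  (2 entries read)
#3 VA=0x442C047C1 (w,kernel):
  L0: frame=0x3B idx=17 entry=0x54007 [P=1 RW=1 US=1 PS=0]
  L1: frame=0x54 idx=22 entry=0x57007 [P=1 RW=1 US=1 PS=0]
  L2: frame=0x57 idx=4 entry=0x5B007 [P=1 RW=1 US=1 PS=0]
  ✓ 0x5B7C1  — 3 lookups
#4 VA=0x20301A8CB (w,user):
  L0: frame=0x3B idx=8 entry=0x5C007 [P=1 RW=1 US=1 PS=0]
  L1: frame=0x5C idx=24 entry=0x60007 [P=1 RW=1 US=1 PS=0]
  L2: frame=0x60 idx=26 entry=0x63005 [P=1 RW=0 US=1 PS=0]
  → PROTECTION_VIOLATION  (3 entries read)
#5 VA=0x38000022D (w,kernel):
  L0: frame=0x3B idx=14 entry=0xF002 [P=0 RW=1 US=0 PS=0]
  → PAGE_NOT_PRESENT  (1 entries read)
#6 VA=0x442C047C1 (r,kernel):
  TLB hit vpn=0x442C04 → PA=0x5B7C1
#7 VA=0x702417265 (w,user):
  L0: frame=0x3B idx=28 entry=0x66007 [P=1 RW=1 US=1 PS=0]
  L1: frame=0x66 idx=18 entry=0x67007 [P=1 RW=1 US=1 PS=0]
  L2: frame=0x67 idx=23 entry=0x6A007 [P=1 RW=1 US=1 PS=0]
  ✓ 0x6A265  — 3 lookups

Access #0 PA: 0x43E4F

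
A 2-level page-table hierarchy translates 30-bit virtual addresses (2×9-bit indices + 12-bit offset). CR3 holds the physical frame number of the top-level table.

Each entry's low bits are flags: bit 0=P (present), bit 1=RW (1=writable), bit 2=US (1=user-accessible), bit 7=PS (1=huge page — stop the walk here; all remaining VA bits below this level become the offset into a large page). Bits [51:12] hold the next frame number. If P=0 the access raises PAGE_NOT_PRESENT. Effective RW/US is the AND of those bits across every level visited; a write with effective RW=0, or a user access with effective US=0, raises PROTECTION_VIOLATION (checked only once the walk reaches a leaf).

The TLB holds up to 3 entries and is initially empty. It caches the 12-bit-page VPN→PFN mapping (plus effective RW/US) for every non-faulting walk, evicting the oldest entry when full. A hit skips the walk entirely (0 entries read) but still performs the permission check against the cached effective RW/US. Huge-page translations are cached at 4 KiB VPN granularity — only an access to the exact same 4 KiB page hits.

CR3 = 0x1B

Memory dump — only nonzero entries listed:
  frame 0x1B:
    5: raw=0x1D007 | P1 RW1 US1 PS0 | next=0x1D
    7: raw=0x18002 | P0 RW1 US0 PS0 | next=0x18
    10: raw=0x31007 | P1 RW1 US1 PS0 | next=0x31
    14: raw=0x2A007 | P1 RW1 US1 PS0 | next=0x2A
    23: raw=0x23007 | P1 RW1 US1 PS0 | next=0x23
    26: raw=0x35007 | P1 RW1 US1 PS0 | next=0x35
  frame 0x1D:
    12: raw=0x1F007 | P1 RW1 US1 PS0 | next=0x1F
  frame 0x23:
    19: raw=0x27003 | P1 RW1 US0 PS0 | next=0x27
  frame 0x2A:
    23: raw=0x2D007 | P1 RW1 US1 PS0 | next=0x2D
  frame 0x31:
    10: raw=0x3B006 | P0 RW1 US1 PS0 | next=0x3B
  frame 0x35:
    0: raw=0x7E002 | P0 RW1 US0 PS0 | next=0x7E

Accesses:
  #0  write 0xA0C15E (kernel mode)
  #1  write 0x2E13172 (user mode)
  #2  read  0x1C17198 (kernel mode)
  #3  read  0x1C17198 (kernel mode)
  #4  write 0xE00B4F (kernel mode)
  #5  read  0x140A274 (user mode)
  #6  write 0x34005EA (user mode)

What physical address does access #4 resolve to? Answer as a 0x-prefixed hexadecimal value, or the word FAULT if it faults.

Trace:
#0 VA=0xA0C15E (w,kernel):
  L0 @0x1B[5] → 0x1D007  P=1,RW=1,US=1,PS=0
  L1 @0x1D[12] → 0x1F007  P=1,RW=1,US=1,PS=0
  ✓ 0x1F15E  — 2 lookups
#1 VA=0x2E13172 (w,user):
  L0 @0x1B[23] → 0x23007  P=1,RW=1,US=1,PS=0
  L1 @0x23[19] → 0x27003  P=1,RW=1,US=0,PS=0
  → PROTECTION_VIOLATION  (2 entries read)
#2 VA=0x1C17198 (r,kernel):
  L0 @0x1B[14] → 0x2A007  P=1,RW=1,US=1,PS=0
  L1 @0x2A[23] → 0x2D007  P=1,RW=1,US=1,PS=0
  ✓ 0x2D198  — 2 lookups
#3 VA=0x1C17198 (r,kernel):
  TLB hit vpn=0x1C17 → PA=0x2D198
#4 VA=0xE00B4F (w,kernel):
  L0 @0x1B[7] → 0x18002  P=0,RW=1,US=0,PS=0
  → PAGE_NOT_PRESENT  (1 entries read)
#5 VA=0x140A274 (r,user):
  L0 @0x1B[10] → 0x31007  P=1,RW=1,US=1,PS=0
  L1 @0x31[10] → 0x3B006  P=0,RW=1,US=1,PS=0
  → PAGE_NOT_PRESENT  (2 entries read)
#6 VA=0x34005EA (w,user):
  L0 @0x1B[26] → 0x35007  P=1,RW=1,US=1,PS=0
  L1 @0x35[0] → 0x7E002  P=0,RW=1,US=0,PS=0
  → PAGE_NOT_PRESENT  (2 entries read)

Access #4 PA: FAULT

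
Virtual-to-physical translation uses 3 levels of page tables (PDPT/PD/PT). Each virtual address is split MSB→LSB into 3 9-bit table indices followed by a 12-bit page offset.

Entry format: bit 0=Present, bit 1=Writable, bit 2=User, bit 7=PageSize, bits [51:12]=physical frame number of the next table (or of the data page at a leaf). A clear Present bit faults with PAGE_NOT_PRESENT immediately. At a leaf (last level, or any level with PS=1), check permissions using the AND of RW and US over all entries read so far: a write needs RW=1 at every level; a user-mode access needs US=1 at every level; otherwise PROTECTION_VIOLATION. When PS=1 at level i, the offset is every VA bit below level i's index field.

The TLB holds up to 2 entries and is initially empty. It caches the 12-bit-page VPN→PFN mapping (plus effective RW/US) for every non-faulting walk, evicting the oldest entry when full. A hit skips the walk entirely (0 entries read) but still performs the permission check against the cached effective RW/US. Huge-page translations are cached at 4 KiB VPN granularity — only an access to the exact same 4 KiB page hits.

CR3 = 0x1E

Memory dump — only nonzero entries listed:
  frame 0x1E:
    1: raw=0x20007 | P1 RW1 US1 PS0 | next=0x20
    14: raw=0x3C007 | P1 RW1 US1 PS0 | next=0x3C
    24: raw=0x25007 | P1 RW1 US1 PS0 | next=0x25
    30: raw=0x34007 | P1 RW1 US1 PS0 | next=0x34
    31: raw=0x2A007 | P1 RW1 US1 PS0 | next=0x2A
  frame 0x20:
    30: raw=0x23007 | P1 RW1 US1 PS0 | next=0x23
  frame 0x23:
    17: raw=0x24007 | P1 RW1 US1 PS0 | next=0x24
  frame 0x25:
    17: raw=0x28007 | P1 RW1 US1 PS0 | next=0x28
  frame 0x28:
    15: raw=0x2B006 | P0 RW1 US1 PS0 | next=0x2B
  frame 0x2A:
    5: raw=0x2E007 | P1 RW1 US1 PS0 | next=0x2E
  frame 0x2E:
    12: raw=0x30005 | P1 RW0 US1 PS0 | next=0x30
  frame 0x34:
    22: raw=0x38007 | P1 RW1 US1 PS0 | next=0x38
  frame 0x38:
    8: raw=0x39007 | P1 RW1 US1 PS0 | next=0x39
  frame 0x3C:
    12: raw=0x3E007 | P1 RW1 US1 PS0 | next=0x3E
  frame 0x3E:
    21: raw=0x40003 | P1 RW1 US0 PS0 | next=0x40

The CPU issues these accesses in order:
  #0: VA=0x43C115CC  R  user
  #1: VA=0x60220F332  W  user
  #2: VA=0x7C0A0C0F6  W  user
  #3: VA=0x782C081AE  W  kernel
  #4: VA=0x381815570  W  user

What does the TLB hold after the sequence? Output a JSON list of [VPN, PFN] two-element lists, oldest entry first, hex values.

Walk each access:
#0 VA=0x43C115CC (r,user):
  lvl0: tbl 0x1E, slot 1 ⇒ 0x20007 (P1/RW1/US1/PS0)
  lvl1: tbl 0x20, slot 30 ⇒ 0x23007 (P1/RW1/US1/PS0)
  lvl2: tbl 0x23, slot 17 ⇒ 0x24007 (P1/RW1/US1/PS0)
  → PA=0x245CC  (3 entries read)
#1 VA=0x60220F332 (w,user):
  lvl0: tbl 0x1E, slot 24 ⇒ 0x25007 (P1/RW1/US1/PS0)
  lvl1: tbl 0x25, slot 17 ⇒ 0x28007 (P1/RW1/US1/PS0)
  lvl2: tbl 0x28, slot 15 ⇒ 0x2B006 (P0/RW1/US1/PS0)
  → PAGE_NOT_PRESENT  (3 entries read)
#2 VA=0x7C0A0C0F6 (w,user):
  lvl0: tbl 0x1E, slot 31 ⇒ 0x2A007 (P1/RW1/US1/PS0)
  lvl1: tbl 0x2A, slot 5 ⇒ 0x2E007 (P1/RW1/US1/PS0)
  lvl2: tbl 0x2E, slot 12 ⇒ 0x30005 (P1/RW0/US1/PS0)
  → PROTECTION_VIOLATION  (3 entries read)
#3 VA=0x782C081AE (w,kernel):
  lvl0: tbl 0x1E, slot 30 ⇒ 0x34007 (P1/RW1/US1/PS0)
  lvl1: tbl 0x34, slot 22 ⇒ 0x38007 (P1/RW1/US1/PS0)
  lvl2: tbl 0x38, slot 8 ⇒ 0x39007 (P1/RW1/US1/PS0)
  → PA=0x391AE  (3 entries read)
#4 VA=0x381815570 (w,user):
  lvl0: tbl 0x1E, slot 14 ⇒ 0x3C007 (P1/RW1/US1/PS0)
  lvl1: tbl 0x3C, slot 12 ⇒ 0x3E007 (P1/RW1/US1/PS0)
  lvl2: tbl 0x3E, slot 21 ⇒ 0x40003 (P1/RW1/US0/PS0)
  → PROTECTION_VIOLATION  (3 entries read)

TLB: [["0x43C11", "0x24"], ["0x782C08", "0x39"]]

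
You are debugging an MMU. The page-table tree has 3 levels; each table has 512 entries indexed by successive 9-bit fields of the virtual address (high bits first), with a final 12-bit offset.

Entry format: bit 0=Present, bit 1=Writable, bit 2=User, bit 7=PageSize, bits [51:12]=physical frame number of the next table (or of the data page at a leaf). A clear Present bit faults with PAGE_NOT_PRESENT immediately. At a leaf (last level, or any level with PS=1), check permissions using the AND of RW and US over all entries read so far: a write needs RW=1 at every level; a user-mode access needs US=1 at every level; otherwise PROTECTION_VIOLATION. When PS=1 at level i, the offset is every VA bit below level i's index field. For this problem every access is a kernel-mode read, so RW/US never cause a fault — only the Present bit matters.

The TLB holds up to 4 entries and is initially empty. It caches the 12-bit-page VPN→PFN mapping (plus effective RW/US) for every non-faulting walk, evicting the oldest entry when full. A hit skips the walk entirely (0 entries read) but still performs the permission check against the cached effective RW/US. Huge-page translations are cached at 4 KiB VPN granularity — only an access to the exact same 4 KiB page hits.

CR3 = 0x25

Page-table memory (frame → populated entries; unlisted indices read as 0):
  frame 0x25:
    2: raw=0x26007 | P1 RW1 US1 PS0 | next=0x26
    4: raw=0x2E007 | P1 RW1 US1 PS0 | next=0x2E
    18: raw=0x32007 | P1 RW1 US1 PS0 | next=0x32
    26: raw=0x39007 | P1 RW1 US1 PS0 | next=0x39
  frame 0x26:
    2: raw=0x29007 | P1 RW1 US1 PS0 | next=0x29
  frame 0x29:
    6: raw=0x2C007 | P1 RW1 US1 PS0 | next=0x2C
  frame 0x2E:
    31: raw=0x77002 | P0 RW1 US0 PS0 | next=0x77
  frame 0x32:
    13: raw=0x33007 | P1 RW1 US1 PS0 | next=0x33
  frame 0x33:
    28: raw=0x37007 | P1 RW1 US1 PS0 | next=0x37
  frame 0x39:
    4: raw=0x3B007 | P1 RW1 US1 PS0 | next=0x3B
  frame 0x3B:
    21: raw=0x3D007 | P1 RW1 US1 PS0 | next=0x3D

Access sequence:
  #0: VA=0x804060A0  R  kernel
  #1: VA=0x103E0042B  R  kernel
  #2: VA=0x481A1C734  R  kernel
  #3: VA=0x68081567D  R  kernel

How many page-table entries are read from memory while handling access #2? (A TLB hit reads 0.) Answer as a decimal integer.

Per-access translation:
#0 VA=0x804060A0 (r,kernel):
  lvl0: tbl 0x25, slot 2 ⇒ 0x26007 (P1/RW1/US1/PS0)
  lvl1: tbl 0x26, slot 2 ⇒ 0x29007 (P1/RW1/US1/PS0)
  lvl2: tbl 0x29, slot 6 ⇒ 0x2C007 (P1/RW1/US1/PS0)
  ✓ 0x2C0A0  — 3 lookups
#1 VA=0x103E0042B (r,kernel):
  lvl0: tbl 0x25, slot 4 ⇒ 0x2E007 (P1/RW1/US1/PS0)
  lvl1: tbl 0x2E, slot 31 ⇒ 0x77002 (P0/RW1/US0/PS0)
  → PAGE_NOT_PRESENT  (2 entries read)
#2 VA=0x481A1C734 (r,kernel):
  lvl0: tbl 0x25, slot 18 ⇒ 0x32007 (P1/RW1/US1/PS0)
  lvl1: tbl 0x32, slot 13 ⇒ 0x33007 (P1/RW1/US1/PS0)
  lvl2: tbl 0x33, slot 28 ⇒ 0x37007 (P1/RW1/US1/PS0)
  ✓ 0x37734  — 3 lookups
#3 VA=0x68081567D (r,kernel):
  lvl0: tbl 0x25, slot 26 ⇒ 0x39007 (P1/RW1/US1/PS0)
  lvl1: tbl 0x39, slot 4 ⇒ 0x3B007 (P1/RW1/US1/PS0)
  lvl2: tbl 0x3B, slot 21 ⇒ 0x3D007 (P1/RW1/US1/PS0)
  ✓ 0x3D67D  — 3 lookups

Entries read for #2: 3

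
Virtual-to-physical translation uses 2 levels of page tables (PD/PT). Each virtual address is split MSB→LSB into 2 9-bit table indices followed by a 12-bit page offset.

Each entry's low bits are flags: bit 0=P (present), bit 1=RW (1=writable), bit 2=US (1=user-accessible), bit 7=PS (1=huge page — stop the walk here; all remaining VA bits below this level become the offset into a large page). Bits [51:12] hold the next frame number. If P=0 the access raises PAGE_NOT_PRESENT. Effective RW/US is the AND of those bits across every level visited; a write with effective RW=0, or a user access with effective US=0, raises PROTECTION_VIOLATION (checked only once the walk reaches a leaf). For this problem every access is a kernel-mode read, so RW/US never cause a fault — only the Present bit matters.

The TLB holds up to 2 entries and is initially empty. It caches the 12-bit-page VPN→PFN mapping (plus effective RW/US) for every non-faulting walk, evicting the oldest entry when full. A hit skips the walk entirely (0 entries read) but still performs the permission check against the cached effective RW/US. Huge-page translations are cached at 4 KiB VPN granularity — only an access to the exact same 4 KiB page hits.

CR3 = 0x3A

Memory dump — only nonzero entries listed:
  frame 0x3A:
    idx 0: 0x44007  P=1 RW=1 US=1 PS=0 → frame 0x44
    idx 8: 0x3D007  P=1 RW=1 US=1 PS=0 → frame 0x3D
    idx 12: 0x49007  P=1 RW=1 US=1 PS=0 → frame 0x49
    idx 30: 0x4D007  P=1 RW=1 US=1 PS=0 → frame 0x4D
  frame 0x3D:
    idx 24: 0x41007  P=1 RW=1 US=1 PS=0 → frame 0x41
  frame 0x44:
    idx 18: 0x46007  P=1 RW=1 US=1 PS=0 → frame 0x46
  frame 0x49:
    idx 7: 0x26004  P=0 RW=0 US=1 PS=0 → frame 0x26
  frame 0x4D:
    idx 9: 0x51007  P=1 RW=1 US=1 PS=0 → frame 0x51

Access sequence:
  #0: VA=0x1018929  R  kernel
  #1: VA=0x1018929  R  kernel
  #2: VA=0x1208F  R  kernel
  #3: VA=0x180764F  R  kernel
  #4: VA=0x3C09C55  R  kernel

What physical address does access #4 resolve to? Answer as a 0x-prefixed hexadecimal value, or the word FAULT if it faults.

Trace:
#0 VA=0x1018929 (r,kernel):
  L0: frame=0x3A idx=8 entry=0x3D007 [P=1 RW=1 US=1 PS=0]
  L1: frame=0x3D idx=24 entry=0x41007 [P=1 RW=1 US=1 PS=0]
  → PA=0x41929  (2 entries read)
#1 VA=0x1018929 (r,kernel):
  TLB hit vpn=0x1018 → PA=0x41929
#2 VA=0x1208F (r,kernel):
  L0: frame=0x3A idx=0 entry=0x44007 [P=1 RW=1 US=1 PS=0]
  L1: frame=0x44 idx=18 entry=0x46007 [P=1 RW=1 US=1 PS=0]
  → PA=0x4608F  (2 entries read)
#3 VA=0x180764F (r,kernel):
  L0: frame=0x3A idx=12 entry=0x49007 [P=1 RW=1 US=1 PS=0]
  L1: frame=0x49 idx=7 entry=0x26004 [P=0 RW=0 US=1 PS=0]
  ✗ PAGE_NOT_PRESENT  [2 reads]
#4 VA=0x3C09C55 (r,kernel):
  L0: frame=0x3A idx=30 entry=0x4D007 [P=1 RW=1 US=1 PS=0]
  L1: frame=0x4D idx=9 entry=0x51007 [P=1 RW=1 US=1 PS=0]
  → PA=0x51C55  (2 entries read)

Access #4 PA: 0x51C55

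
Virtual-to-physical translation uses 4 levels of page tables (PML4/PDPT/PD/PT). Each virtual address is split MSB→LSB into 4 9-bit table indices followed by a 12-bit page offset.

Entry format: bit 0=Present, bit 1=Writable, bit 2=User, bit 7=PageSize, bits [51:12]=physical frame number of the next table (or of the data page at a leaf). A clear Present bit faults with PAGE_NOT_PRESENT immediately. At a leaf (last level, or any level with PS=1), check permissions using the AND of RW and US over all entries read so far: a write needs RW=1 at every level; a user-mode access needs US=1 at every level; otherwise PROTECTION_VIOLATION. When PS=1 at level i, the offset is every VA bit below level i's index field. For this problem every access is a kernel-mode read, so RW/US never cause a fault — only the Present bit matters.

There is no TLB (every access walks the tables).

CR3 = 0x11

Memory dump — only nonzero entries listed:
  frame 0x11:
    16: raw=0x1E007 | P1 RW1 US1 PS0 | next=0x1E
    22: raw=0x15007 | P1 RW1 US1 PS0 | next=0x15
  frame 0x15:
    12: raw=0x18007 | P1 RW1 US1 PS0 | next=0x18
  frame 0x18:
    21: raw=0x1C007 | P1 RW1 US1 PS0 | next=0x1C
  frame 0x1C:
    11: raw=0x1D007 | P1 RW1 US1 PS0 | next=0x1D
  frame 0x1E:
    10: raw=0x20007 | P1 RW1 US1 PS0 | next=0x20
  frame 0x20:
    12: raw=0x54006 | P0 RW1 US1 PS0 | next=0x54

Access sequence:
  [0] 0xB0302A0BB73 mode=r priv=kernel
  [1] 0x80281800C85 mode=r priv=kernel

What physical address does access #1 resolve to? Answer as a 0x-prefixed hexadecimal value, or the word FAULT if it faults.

Walk each access:
#0 VA=0xB0302A0BB73 (r,kernel):
  lvl0: tbl 0x11, slot 22 ⇒ 0x15007 (P1/RW1/US1/PS0)
  lvl1: tbl 0x15, slot 12 ⇒ 0x18007 (P1/RW1/US1/PS0)
  lvl2: tbl 0x18, slot 21 ⇒ 0x1C007 (P1/RW1/US1/PS0)
  lvl3: tbl 0x1C, slot 11 ⇒ 0x1D007 (P1/RW1/US1/PS0)
  ⇒ phys 0x1DB73  [4 reads]
#1 VA=0x80281800C85 (r,kernel):
  lvl0: tbl 0x11, slot 16 ⇒ 0x1E007 (P1/RW1/US1/PS0)
  lvl1: tbl 0x1E, slot 10 ⇒ 0x20007 (P1/RW1/US1/PS0)
  lvl2: tbl 0x20, slot 12 ⇒ 0x54006 (P0/RW1/US1/PS0)
  ✗ PAGE_NOT_PRESENT  [3 reads]

Access #1 PA: FAULT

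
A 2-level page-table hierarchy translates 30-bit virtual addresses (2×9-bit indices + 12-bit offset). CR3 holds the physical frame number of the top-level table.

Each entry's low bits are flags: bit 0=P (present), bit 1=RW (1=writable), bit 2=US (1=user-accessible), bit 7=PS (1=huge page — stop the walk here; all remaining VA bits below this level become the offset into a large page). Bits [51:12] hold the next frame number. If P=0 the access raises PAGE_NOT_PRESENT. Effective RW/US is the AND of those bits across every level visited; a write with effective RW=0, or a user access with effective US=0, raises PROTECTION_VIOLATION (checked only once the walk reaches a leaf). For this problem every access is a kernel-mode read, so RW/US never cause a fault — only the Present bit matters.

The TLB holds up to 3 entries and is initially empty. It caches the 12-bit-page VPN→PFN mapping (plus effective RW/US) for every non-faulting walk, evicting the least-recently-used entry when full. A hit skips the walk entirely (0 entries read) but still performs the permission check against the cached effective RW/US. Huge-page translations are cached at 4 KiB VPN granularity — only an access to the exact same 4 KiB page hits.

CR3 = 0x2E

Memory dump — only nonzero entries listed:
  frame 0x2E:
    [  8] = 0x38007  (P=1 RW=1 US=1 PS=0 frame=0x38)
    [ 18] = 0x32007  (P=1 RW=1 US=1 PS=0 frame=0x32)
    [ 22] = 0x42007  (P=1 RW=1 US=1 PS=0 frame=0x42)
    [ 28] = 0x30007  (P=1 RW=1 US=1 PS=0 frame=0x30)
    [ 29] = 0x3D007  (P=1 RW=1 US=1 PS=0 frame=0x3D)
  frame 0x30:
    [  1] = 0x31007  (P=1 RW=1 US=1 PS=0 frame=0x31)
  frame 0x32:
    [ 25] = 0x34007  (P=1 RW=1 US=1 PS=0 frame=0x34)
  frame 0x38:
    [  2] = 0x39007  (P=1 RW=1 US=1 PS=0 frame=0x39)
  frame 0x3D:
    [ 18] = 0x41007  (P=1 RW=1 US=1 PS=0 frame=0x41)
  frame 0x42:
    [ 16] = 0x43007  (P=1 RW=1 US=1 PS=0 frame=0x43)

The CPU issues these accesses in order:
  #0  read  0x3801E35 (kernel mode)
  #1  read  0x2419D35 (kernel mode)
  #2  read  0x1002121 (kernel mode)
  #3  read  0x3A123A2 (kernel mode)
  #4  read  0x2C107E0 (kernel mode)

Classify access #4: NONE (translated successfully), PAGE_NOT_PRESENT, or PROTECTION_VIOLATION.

Trace:
#0 VA=0x3801E35 (r,kernel):
  L0: frame=0x2E idx=28 entry=0x30007 [P=1 RW=1 US=1 PS=0]
  L1: frame=0x30 idx=1 entry=0x31007 [P=1 RW=1 US=1 PS=0]
  ⇒ phys 0x31E35  [2 reads]
#1 VA=0x2419D35 (r,kernel):
  L0: frame=0x2E idx=18 entry=0x32007 [P=1 RW=1 US=1 PS=0]
  L1: frame=0x32 idx=25 entry=0x34007 [P=1 RW=1 US=1 PS=0]
  ⇒ phys 0x34D35  [2 reads]
#2 VA=0x1002121 (r,kernel):
  L0: frame=0x2E idx=8 entry=0x38007 [P=1 RW=1 US=1 PS=0]
  L1: frame=0x38 idx=2 entry=0x39007 [P=1 RW=1 US=1 PS=0]
  ⇒ phys 0x39121  [2 reads]
#3 VA=0x3A123A2 (r,kernel):
  L0: frame=0x2E idx=29 entry=0x3D007 [P=1 RW=1 US=1 PS=0]
  L1: frame=0x3D idx=18 entry=0x41007 [P=1 RW=1 US=1 PS=0]
  ⇒ phys 0x413A2  [2 reads]
#4 VA=0x2C107E0 (r,kernel):
  L0: frame=0x2E idx=22 entry=0x42007 [P=1 RW=1 US=1 PS=0]
  L1: frame=0x42 idx=16 entry=0x43007 [P=1 RW=1 US=1 PS=0]
  ⇒ phys 0x437E0  [2 reads]

Access #4 fault: NONE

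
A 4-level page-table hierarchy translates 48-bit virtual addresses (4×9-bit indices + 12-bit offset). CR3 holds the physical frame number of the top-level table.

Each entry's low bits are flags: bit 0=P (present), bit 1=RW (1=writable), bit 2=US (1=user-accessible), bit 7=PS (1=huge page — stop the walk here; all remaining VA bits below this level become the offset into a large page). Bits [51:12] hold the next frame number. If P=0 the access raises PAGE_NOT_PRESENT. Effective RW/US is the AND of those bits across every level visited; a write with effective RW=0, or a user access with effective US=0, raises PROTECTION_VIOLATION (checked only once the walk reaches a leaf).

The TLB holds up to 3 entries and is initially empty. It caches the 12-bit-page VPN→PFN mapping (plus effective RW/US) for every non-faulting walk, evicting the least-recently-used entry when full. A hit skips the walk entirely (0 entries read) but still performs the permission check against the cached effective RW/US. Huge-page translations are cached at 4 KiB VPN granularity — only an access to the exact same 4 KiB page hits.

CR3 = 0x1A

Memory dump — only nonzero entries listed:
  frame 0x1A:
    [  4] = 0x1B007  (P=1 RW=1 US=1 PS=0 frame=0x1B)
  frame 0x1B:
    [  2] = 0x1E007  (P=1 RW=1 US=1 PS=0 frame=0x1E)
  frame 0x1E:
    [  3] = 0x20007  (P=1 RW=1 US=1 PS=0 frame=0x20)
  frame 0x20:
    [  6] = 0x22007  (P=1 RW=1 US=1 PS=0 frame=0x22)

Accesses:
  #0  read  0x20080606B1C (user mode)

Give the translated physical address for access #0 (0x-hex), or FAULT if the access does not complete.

Walk each access:
#0 VA=0x20080606B1C (r,user):
  L0: frame=0x1A idx=4 entry=0x1B007 [P=1 RW=1 US=1 PS=0]
  L1: frame=0x1B idx=2 entry=0x1E007 [P=1 RW=1 US=1 PS=0]
  L2: frame=0x1E idx=3 entry=0x20007 [P=1 RW=1 US=1 PS=0]
  L3: frame=0x20 idx=6 entry=0x22007 [P=1 RW=1 US=1 PS=0]
  → PA=0x22B1C  (4 entries read)

Access #0 PA: 0x22B1C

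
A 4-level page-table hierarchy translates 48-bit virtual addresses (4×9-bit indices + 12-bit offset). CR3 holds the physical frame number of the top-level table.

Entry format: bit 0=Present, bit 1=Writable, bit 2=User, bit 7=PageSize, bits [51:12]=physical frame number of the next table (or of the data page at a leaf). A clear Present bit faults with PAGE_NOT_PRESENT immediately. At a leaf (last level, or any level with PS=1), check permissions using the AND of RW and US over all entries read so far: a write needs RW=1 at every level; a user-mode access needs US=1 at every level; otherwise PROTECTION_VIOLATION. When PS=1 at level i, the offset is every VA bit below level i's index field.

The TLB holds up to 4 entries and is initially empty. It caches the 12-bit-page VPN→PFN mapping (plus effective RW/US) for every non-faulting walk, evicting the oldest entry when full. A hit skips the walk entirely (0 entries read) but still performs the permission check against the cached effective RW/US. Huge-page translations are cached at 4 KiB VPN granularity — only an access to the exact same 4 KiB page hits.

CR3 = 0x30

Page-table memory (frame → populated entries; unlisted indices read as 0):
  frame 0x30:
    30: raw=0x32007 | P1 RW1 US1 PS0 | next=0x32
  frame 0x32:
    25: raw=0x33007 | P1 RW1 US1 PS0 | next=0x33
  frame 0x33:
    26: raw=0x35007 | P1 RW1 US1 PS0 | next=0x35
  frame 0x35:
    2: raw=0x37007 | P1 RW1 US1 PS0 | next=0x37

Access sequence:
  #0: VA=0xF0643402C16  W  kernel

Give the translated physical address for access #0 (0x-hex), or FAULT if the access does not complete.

Per-access translation:
#0 VA=0xF0643402C16 (w,kernel):
  [0] read 0x30 idx=30: raw=0x32007 flags P=1 W=1 U=1 S=0
  [1] read 0x32 idx=25: raw=0x33007 flags P=1 W=1 U=1 S=0
  [2] read 0x33 idx=26: raw=0x35007 flags P=1 W=1 U=1 S=0
  [3] read 0x35 idx=2: raw=0x37007 flags P=1 W=1 U=1 S=0
  ⇒ phys 0x37C16  [4 reads]

Access #0 PA: 0x37C16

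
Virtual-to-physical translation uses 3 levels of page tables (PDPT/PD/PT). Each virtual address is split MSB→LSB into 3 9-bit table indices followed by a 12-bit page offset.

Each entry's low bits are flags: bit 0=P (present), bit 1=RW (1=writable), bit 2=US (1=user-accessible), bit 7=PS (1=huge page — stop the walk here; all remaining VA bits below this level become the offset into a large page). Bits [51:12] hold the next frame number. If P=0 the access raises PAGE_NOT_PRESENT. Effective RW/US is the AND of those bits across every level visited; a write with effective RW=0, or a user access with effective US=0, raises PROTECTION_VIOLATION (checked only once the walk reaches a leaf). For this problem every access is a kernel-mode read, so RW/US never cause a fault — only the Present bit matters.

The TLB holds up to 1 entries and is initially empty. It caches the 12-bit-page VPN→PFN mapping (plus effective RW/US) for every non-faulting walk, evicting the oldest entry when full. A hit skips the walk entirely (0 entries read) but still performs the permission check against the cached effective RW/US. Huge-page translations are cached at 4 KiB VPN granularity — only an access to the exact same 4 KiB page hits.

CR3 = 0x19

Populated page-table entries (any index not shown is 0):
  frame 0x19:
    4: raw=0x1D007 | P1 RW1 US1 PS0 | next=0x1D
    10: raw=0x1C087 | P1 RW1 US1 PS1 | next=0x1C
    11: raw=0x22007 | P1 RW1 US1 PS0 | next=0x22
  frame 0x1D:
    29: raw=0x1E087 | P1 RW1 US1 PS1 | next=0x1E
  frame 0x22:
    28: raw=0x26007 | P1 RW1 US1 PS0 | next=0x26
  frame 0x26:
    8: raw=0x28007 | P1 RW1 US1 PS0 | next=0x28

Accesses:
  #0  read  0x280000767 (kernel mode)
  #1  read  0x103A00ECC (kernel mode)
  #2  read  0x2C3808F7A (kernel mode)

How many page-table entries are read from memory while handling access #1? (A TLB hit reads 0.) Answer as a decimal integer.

Walk each access:
#0 VA=0x280000767 (r,kernel):
  L0 @0x19[10] → 0x1C087  P=1,RW=1,US=1,PS=1
  ✓ 0x1C767 (huge @L0)  — 1 lookups
#1 VA=0x103A00ECC (r,kernel):
  L0 @0x19[4] → 0x1D007  P=1,RW=1,US=1,PS=0
  L1 @0x1D[29] → 0x1E087  P=1,RW=1,US=1,PS=1
  ✓ 0x1EECC (huge @L1)  — 2 lookups
#2 VA=0x2C3808F7A (r,kernel):
  L0 @0x19[11] → 0x22007  P=1,RW=1,US=1,PS=0
  L1 @0x22[28] → 0x26007  P=1,RW=1,US=1,PS=0
  L2 @0x26[8] → 0x28007  P=1,RW=1,US=1,PS=0
  ✓ 0x28F7A  — 3 lookups

Entries read for #1: 2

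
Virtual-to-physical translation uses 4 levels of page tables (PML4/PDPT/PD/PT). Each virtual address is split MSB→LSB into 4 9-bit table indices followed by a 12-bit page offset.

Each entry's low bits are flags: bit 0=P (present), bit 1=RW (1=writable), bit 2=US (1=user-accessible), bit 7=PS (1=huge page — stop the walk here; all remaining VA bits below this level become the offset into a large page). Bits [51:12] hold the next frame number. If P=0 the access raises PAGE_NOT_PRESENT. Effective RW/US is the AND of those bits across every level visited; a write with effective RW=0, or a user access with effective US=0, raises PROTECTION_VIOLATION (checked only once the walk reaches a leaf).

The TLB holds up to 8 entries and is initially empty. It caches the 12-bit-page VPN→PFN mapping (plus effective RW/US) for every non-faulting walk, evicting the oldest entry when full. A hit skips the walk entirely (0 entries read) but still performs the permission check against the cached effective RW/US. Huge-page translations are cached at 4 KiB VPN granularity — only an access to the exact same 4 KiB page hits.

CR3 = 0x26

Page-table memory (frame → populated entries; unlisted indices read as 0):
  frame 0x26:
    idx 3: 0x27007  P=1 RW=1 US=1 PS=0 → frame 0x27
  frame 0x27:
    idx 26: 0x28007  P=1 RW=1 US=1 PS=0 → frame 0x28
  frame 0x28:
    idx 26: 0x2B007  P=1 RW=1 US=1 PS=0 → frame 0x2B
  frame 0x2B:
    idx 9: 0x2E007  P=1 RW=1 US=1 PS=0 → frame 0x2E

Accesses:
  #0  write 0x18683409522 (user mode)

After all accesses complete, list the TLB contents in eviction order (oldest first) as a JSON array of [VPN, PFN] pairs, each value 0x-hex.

Per-access translation:
#0 VA=0x18683409522 (w,user):
  [0] read 0x26 idx=3: raw=0x27007 flags P=1 W=1 U=1 S=0
  [1] read 0x27 idx=26: raw=0x28007 flags P=1 W=1 U=1 S=0
  [2] read 0x28 idx=26: raw=0x2B007 flags P=1 W=1 U=1 S=0
  [3] read 0x2B idx=9: raw=0x2E007 flags P=1 W=1 U=1 S=0
  ⇒ phys 0x2E522  [4 reads]

TLB: [["0x18683409", "0x2E"]]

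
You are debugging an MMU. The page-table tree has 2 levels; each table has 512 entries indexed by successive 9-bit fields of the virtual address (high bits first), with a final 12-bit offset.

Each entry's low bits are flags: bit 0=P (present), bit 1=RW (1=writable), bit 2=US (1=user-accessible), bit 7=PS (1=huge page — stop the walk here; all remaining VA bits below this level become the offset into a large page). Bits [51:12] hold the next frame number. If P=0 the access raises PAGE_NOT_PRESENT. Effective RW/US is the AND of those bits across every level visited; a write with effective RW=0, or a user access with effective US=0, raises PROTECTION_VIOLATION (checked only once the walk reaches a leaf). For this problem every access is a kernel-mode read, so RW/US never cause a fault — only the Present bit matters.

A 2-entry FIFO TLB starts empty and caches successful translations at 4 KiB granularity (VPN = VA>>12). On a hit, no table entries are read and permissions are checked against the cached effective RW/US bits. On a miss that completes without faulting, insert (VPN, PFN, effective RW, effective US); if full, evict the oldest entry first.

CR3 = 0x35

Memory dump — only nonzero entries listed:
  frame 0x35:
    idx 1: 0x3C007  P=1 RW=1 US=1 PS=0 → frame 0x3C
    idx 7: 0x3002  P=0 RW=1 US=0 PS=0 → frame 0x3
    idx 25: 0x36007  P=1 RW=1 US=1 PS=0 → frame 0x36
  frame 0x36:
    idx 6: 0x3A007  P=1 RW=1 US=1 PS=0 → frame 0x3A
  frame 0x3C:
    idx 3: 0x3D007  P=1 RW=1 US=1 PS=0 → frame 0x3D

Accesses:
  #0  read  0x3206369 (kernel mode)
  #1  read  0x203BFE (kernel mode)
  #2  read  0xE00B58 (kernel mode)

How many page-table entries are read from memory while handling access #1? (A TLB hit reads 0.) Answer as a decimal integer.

Trace:
#0 VA=0x3206369 (r,kernel):
  L0 @0x35[25] → 0x36007  P=1,RW=1,US=1,PS=0
  L1 @0x36[6] → 0x3A007  P=1,RW=1,US=1,PS=0
  ⇒ phys 0x3A369  [2 reads]
#1 VA=0x203BFE (r,kernel):
  L0 @0x35[1] → 0x3C007  P=1,RW=1,US=1,PS=0
  L1 @0x3C[3] → 0x3D007  P=1,RW=1,US=1,PS=0
  ⇒ phys 0x3DBFE  [2 reads]
#2 VA=0xE00B58 (r,kernel):
  L0 @0x35[7] → 0x3002  P=0,RW=1,US=0,PS=0
  → PAGE_NOT_PRESENT  (1 entries read)

Entries read for #1: 2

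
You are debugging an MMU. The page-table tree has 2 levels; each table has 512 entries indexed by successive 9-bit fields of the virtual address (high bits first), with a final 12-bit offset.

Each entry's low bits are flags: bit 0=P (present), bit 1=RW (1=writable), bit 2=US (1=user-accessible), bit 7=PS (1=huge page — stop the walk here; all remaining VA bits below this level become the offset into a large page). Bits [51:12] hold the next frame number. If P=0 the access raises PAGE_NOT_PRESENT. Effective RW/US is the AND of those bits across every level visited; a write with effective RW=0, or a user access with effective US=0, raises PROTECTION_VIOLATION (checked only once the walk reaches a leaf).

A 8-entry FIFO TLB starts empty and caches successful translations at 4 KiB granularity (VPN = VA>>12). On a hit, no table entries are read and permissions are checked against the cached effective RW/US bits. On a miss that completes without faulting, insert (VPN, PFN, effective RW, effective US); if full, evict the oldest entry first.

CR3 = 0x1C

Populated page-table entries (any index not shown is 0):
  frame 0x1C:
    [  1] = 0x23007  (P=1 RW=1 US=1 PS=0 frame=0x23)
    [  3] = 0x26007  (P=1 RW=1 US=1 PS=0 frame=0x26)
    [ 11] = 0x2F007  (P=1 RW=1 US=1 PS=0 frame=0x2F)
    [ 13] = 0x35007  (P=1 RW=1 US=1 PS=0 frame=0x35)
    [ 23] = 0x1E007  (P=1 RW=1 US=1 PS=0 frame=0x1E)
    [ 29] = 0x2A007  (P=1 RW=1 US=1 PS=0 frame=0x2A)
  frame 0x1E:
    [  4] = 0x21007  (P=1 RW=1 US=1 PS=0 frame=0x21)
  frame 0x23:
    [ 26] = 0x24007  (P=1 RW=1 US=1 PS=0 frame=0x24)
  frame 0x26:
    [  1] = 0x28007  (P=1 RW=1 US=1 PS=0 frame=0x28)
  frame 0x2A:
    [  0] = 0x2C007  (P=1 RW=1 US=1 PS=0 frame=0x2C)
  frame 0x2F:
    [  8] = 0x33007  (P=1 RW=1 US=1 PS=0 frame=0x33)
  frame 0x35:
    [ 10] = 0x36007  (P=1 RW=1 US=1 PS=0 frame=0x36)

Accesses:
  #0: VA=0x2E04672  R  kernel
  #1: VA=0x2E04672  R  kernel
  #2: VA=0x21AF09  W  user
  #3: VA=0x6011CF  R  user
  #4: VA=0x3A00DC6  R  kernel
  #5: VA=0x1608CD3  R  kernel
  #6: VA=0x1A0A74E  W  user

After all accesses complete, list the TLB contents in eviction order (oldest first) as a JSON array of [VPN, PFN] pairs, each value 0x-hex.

Trace:
#0 VA=0x2E04672 (r,kernel):
  [0] read 0x1C idx=23: raw=0x1E007 flags P=1 W=1 U=1 S=0
  [1] read 0x1E idx=4: raw=0x21007 flags P=1 W=1 U=1 S=0
  ⇒ phys 0x21672  [2 reads]
#1 VA=0x2E04672 (r,kernel):
  TLB hit vpn=0x2E04 → PA=0x21672
#2 VA=0x21AF09 (w,user):
  [0] read 0x1C idx=1: raw=0x23007 flags P=1 W=1 U=1 S=0
  [1] read 0x23 idx=26: raw=0x24007 flags P=1 W=1 U=1 S=0
  ⇒ phys 0x24F09  [2 reads]
#3 VA=0x6011CF (r,user):
  [0] read 0x1C idx=3: raw=0x26007 flags P=1 W=1 U=1 S=0
  [1] read 0x26 idx=1: raw=0x28007 flags P=1 W=1 U=1 S=0
  ⇒ phys 0x281CF  [2 reads]
#4 VA=0x3A00DC6 (r,kernel):
  [0] read 0x1C idx=29: raw=0x2A007 flags P=1 W=1 U=1 S=0
  [1] read 0x2A idx=0: raw=0x2C007 flags P=1 W=1 U=1 S=0
  ⇒ phys 0x2CDC6  [2 reads]
#5 VA=0x1608CD3 (r,kernel):
  [0] read 0x1C idx=11: raw=0x2F007 flags P=1 W=1 U=1 S=0
  [1] read 0x2F idx=8: raw=0x33007 flags P=1 W=1 U=1 S=0
  ⇒ phys 0x33CD3  [2 reads]
#6 VA=0x1A0A74E (w,user):
  [0] read 0x1C idx=13: raw=0x35007 flags P=1 W=1 U=1 S=0
  [1] read 0x35 idx=10: raw=0x36007 flags P=1 W=1 U=1 S=0
  ⇒ phys 0x3674E  [2 reads]

TLB: [["0x2E04", "0x21"], ["0x21A", "0x24"], ["0x601", "0x28"], ["0x3A00", "0x2C"], ["0x1608", "0x33"], ["0x1A0A", "0x36"]]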